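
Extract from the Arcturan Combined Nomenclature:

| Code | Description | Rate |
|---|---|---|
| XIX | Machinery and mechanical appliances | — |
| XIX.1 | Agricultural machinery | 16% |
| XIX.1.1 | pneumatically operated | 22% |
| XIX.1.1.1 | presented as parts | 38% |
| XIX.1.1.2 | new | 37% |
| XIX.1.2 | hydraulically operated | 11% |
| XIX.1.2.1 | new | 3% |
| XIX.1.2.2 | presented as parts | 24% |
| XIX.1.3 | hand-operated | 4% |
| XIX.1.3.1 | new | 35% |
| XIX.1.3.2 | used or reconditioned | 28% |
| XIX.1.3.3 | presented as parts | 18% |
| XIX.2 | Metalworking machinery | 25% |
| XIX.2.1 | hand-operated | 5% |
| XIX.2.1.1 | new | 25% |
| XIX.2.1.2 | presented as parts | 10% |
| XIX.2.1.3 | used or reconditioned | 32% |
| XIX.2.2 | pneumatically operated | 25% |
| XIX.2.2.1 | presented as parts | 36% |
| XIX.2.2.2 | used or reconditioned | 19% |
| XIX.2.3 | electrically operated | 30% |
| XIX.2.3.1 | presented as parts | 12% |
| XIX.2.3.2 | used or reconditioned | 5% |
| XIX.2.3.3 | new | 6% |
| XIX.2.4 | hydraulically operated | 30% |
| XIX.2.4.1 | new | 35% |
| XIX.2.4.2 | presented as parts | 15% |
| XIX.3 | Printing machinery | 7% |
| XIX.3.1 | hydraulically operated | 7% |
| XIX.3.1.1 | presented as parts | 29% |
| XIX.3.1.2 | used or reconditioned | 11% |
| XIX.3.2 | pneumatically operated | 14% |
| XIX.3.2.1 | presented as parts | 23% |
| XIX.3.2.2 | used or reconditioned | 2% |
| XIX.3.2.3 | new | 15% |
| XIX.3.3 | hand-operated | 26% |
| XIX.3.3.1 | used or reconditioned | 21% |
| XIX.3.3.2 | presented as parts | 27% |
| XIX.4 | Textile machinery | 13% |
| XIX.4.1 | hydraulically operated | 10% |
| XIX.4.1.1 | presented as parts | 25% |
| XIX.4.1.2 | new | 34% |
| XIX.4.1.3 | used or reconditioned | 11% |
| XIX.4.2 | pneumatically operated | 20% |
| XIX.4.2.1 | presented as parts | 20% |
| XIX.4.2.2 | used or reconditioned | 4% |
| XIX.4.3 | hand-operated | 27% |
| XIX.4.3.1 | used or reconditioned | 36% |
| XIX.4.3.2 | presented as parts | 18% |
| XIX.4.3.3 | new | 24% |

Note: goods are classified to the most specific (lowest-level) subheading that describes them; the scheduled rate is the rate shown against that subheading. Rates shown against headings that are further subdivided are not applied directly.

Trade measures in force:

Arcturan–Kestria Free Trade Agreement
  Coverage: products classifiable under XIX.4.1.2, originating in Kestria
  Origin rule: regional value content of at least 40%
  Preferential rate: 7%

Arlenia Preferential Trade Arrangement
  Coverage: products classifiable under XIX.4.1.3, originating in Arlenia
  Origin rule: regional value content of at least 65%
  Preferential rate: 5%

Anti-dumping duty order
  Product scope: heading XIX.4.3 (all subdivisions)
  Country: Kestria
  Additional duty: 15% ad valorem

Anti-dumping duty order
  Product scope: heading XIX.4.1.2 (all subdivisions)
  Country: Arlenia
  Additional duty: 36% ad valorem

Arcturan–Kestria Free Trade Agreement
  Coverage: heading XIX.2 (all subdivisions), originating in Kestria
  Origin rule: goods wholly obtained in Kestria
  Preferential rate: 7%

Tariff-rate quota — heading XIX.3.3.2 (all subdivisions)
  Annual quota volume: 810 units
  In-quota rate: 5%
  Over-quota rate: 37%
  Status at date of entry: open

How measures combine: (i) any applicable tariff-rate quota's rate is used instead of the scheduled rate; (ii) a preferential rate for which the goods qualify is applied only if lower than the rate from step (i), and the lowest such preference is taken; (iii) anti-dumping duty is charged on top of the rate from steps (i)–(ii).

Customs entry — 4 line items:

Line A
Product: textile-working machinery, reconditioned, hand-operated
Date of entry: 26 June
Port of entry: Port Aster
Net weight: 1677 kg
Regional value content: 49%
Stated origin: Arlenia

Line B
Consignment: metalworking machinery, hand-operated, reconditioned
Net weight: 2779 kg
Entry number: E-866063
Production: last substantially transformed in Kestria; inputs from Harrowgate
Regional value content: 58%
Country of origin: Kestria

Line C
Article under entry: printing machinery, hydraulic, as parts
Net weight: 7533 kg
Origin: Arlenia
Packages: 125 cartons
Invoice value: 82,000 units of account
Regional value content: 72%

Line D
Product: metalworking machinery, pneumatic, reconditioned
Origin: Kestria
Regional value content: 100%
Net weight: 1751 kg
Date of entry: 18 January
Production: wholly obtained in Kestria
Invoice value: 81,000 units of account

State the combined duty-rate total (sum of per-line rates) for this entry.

Line A: textile-working → XIX.4; hand-operated → XIX.4.3; reconditioned → XIX.4.3.1. Scheduled 36%. Arlenia agreement on XIX.4.1.3: XIX.4.3.1 not covered. → 36%.
Line B: metalworking → XIX.2; hand-operated → XIX.2.1; reconditioned → XIX.2.1.3. Scheduled 32%. Kestria agreement on XIX.4.1.2: XIX.2.1.3 not covered; Kestria agreement on XIX.2: not wholly obtained. → 32%.
Line C: printing → XIX.3; hydraulic → XIX.3.1; as parts → XIX.3.1.1. Scheduled 29%. Arlenia agreement on XIX.4.1.3: XIX.3.1.1 not covered. → 29%.
Line D: metalworking → XIX.2; pneumatic → XIX.2.2; reconditioned → XIX.2.2.2. Scheduled 19%. Kestria agreement on XIX.4.1.2: XIX.2.2.2 not covered; Kestria agreement on XIX.2: wholly obtained → 7% available; preferential 7%. → 7%.
Sum: 36% + 32% + 29% + 7% = 104%.

104%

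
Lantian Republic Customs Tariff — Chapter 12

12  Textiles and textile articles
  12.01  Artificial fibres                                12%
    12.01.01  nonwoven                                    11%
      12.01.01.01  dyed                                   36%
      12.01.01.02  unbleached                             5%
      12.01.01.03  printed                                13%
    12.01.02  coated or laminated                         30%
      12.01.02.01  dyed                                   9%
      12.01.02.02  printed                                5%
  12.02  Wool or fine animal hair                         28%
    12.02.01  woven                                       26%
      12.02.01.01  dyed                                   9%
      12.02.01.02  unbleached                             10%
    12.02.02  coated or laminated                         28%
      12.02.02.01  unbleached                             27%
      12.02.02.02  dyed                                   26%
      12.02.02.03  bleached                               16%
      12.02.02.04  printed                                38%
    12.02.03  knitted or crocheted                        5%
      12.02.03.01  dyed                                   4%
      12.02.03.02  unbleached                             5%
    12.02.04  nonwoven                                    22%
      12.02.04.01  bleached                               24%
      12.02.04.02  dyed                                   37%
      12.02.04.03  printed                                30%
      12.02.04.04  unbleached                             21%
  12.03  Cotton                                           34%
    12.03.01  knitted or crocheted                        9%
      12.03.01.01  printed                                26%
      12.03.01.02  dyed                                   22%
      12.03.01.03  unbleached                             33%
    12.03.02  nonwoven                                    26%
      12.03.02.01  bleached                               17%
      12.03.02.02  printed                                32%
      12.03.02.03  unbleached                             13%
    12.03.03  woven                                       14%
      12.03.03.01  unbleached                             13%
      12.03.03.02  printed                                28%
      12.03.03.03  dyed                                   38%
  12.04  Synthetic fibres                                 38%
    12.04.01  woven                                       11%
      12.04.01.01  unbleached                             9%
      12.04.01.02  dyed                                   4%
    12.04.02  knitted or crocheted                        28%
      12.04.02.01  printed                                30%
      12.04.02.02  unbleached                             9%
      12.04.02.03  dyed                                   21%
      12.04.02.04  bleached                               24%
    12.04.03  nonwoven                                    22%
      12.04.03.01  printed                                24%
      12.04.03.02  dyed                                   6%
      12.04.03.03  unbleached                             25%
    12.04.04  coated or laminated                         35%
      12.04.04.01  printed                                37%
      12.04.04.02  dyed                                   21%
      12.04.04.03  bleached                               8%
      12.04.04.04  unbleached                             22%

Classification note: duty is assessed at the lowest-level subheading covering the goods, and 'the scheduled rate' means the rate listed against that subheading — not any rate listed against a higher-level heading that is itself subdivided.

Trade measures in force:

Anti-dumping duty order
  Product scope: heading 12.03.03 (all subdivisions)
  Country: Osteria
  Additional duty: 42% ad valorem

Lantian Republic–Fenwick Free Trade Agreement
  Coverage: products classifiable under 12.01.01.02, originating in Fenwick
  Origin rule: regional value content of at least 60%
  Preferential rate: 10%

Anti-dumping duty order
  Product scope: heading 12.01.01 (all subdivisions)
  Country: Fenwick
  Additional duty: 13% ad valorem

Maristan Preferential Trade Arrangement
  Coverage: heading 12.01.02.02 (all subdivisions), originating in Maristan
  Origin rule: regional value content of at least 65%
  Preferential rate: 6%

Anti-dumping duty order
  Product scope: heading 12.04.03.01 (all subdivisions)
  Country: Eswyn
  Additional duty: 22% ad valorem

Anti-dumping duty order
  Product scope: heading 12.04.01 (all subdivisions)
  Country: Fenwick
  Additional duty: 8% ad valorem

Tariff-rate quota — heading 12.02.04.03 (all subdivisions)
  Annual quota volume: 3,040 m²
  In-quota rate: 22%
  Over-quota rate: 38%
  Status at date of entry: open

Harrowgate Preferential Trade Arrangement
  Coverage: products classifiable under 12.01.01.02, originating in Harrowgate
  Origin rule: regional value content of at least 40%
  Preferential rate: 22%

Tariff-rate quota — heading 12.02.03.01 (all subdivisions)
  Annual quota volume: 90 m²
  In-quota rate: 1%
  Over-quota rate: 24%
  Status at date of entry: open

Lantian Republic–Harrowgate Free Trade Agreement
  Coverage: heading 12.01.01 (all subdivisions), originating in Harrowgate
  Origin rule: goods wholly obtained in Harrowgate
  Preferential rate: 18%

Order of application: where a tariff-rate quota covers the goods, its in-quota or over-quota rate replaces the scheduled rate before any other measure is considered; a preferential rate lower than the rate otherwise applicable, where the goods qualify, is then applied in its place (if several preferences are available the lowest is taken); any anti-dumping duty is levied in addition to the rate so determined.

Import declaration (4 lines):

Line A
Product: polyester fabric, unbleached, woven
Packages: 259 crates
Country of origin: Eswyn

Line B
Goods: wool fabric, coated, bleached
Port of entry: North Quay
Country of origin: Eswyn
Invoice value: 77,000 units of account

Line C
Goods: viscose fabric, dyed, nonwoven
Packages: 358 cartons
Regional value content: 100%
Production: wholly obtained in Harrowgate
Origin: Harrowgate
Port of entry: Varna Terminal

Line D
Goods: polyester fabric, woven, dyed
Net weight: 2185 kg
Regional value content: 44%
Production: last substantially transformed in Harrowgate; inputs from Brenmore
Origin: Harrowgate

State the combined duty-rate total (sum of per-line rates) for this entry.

47%

Line A: polyester → 12.04; woven → 12.04.01; unbleached → 12.04.01.01. Scheduled 9%. No special measure applies. → 9%.
Line B: wool → 12.02; coated → 12.02.02; bleached → 12.02.02.03. Scheduled 16%. No special measure applies. → 16%.
Line C: viscose → 12.01; nonwoven → 12.01.01; dyed → 12.01.01.01. Scheduled 36%. Harrowgate agreement on 12.01.01.02: 12.01.01.01 not covered; Harrowgate agreement on 12.01.01: wholly obtained → 18% available; preferential 18%. → 18%.
Line D: polyester → 12.04; woven → 12.04.01; dyed → 12.04.01.02. Scheduled 4%. Harrowgate agreement on 12.01.01.02: 12.04.01.02 not covered; Harrowgate agreement on 12.01.01: 12.04.01.02 not covered. → 4%.
Sum: 9% + 16% + 18% + 4% = 47%.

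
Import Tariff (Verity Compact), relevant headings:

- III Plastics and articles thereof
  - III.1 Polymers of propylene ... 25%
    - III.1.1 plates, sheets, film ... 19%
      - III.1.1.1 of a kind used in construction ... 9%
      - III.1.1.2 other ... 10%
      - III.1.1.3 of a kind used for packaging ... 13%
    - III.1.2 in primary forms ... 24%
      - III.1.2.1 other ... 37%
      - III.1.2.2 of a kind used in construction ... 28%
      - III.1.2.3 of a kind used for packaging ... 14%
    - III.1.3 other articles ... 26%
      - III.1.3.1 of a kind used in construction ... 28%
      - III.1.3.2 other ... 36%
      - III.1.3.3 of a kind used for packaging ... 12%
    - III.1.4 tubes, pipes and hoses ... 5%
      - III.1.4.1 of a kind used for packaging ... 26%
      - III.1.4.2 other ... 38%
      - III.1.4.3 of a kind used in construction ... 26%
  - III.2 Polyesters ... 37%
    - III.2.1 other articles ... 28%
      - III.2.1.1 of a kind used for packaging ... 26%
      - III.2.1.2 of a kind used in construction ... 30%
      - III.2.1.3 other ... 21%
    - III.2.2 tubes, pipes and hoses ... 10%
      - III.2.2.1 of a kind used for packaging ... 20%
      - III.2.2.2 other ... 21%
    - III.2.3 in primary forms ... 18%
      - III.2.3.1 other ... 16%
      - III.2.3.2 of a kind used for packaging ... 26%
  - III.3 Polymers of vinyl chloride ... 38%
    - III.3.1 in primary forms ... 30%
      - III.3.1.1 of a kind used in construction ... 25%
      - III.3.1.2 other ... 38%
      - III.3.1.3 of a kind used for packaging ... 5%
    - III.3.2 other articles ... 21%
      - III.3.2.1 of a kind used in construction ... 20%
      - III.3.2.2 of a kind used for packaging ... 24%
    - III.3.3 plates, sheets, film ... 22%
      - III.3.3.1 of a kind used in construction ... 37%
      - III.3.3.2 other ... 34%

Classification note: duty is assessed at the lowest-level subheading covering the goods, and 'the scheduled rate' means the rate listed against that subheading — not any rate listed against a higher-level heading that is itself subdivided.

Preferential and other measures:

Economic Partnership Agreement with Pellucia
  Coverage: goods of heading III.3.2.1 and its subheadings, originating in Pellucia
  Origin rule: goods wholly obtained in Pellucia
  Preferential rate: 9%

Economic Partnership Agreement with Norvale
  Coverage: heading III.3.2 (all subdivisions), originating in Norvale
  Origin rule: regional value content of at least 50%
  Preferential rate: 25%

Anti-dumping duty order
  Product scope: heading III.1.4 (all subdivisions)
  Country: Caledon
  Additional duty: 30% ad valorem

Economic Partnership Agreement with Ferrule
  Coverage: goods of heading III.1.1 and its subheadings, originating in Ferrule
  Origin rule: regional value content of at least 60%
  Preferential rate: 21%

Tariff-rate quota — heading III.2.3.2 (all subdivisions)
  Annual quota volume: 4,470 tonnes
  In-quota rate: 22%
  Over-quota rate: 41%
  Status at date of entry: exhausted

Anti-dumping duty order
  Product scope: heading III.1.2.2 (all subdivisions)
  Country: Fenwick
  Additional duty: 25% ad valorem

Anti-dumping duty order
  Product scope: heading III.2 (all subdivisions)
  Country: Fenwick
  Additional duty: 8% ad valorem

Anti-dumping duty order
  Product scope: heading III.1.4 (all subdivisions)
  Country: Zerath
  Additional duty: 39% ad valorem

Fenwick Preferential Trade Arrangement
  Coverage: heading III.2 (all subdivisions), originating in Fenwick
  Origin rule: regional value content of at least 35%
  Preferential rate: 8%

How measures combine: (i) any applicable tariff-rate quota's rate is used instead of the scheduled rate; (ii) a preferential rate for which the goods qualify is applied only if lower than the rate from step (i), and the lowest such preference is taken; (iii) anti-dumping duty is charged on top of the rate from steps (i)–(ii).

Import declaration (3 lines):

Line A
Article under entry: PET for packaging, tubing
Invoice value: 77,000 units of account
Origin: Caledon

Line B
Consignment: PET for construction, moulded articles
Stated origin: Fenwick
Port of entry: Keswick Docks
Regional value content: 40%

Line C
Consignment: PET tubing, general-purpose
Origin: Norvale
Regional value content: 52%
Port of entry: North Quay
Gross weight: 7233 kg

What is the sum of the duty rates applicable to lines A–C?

57%

Line A: PET → III.2; tubing → III.2.2; for packaging → III.2.2.1. Scheduled 20%. No special measure applies. → 20%.
Line B: PET → III.2; moulded articles → III.2.1; for construction → III.2.1.2. Scheduled 30%. Fenwick agreement on III.2: RVC ≥ 35% → 8% available; preferential 8%; anti-dumping (Fenwick, III.2): +8%; total 8% + 8% = 16%. → 16%.
Line C: PET → III.2; tubing → III.2.2; general-purpose → III.2.2.2. Scheduled 21%. Norvale agreement on III.3.2: III.2.2.2 not covered. → 21%.
Sum: 20% + 16% + 21% = 57%.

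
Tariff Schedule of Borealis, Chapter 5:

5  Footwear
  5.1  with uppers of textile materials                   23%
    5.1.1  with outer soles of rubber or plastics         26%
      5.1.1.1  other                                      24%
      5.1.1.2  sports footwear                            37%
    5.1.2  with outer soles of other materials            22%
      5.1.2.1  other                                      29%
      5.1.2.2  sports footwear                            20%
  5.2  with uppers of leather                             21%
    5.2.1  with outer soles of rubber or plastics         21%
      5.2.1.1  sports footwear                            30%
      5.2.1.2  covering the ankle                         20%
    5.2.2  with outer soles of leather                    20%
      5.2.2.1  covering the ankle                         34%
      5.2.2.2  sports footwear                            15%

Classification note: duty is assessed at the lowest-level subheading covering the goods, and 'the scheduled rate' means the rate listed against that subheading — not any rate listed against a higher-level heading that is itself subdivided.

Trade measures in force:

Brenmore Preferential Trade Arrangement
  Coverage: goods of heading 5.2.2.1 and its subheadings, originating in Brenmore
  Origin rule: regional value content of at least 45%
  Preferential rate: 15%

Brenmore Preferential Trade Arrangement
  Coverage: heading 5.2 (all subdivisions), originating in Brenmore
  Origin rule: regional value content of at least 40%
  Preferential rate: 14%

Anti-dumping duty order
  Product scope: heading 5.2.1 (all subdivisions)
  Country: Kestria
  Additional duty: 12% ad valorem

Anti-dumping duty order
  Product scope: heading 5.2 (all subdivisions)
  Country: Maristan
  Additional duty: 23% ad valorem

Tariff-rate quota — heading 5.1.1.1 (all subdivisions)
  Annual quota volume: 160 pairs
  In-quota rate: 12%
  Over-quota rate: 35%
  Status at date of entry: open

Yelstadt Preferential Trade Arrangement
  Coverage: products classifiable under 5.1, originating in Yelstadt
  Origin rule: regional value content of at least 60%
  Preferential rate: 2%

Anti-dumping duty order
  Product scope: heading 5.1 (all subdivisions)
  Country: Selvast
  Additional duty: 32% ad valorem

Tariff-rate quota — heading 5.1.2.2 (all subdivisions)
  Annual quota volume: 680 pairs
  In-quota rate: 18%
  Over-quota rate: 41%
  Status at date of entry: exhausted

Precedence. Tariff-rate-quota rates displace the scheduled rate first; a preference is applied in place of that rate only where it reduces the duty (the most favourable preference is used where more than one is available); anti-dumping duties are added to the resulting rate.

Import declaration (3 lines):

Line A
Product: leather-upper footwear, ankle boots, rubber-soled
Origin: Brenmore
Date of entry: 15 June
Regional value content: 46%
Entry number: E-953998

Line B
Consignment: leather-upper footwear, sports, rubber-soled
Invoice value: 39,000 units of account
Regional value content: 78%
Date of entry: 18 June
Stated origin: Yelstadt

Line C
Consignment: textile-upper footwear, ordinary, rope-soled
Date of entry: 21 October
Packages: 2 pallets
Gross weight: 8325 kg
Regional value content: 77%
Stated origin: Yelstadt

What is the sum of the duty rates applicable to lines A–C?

46%

Line A: leather-upper → 5.2; rubber-soled → 5.2.1; ankle boots → 5.2.1.2. Scheduled 20%. Brenmore agreement on 5.2.2.1: 5.2.1.2 not covered; Brenmore agreement on 5.2: RVC ≥ 40% → 14% available; preferential 14%. → 14%.
Line B: leather-upper → 5.2; rubber-soled → 5.2.1; sports → 5.2.1.1. Scheduled 30%. Yelstadt agreement on 5.1: 5.2.1.1 not covered. → 30%.
Line C: textile-upper → 5.1; rope-soled → 5.1.2; ordinary → 5.1.2.1. Scheduled 29%. Yelstadt agreement on 5.1: RVC ≥ 60% → 2% available; preferential 2%. → 2%.
Sum: 14% + 30% + 2% = 46%.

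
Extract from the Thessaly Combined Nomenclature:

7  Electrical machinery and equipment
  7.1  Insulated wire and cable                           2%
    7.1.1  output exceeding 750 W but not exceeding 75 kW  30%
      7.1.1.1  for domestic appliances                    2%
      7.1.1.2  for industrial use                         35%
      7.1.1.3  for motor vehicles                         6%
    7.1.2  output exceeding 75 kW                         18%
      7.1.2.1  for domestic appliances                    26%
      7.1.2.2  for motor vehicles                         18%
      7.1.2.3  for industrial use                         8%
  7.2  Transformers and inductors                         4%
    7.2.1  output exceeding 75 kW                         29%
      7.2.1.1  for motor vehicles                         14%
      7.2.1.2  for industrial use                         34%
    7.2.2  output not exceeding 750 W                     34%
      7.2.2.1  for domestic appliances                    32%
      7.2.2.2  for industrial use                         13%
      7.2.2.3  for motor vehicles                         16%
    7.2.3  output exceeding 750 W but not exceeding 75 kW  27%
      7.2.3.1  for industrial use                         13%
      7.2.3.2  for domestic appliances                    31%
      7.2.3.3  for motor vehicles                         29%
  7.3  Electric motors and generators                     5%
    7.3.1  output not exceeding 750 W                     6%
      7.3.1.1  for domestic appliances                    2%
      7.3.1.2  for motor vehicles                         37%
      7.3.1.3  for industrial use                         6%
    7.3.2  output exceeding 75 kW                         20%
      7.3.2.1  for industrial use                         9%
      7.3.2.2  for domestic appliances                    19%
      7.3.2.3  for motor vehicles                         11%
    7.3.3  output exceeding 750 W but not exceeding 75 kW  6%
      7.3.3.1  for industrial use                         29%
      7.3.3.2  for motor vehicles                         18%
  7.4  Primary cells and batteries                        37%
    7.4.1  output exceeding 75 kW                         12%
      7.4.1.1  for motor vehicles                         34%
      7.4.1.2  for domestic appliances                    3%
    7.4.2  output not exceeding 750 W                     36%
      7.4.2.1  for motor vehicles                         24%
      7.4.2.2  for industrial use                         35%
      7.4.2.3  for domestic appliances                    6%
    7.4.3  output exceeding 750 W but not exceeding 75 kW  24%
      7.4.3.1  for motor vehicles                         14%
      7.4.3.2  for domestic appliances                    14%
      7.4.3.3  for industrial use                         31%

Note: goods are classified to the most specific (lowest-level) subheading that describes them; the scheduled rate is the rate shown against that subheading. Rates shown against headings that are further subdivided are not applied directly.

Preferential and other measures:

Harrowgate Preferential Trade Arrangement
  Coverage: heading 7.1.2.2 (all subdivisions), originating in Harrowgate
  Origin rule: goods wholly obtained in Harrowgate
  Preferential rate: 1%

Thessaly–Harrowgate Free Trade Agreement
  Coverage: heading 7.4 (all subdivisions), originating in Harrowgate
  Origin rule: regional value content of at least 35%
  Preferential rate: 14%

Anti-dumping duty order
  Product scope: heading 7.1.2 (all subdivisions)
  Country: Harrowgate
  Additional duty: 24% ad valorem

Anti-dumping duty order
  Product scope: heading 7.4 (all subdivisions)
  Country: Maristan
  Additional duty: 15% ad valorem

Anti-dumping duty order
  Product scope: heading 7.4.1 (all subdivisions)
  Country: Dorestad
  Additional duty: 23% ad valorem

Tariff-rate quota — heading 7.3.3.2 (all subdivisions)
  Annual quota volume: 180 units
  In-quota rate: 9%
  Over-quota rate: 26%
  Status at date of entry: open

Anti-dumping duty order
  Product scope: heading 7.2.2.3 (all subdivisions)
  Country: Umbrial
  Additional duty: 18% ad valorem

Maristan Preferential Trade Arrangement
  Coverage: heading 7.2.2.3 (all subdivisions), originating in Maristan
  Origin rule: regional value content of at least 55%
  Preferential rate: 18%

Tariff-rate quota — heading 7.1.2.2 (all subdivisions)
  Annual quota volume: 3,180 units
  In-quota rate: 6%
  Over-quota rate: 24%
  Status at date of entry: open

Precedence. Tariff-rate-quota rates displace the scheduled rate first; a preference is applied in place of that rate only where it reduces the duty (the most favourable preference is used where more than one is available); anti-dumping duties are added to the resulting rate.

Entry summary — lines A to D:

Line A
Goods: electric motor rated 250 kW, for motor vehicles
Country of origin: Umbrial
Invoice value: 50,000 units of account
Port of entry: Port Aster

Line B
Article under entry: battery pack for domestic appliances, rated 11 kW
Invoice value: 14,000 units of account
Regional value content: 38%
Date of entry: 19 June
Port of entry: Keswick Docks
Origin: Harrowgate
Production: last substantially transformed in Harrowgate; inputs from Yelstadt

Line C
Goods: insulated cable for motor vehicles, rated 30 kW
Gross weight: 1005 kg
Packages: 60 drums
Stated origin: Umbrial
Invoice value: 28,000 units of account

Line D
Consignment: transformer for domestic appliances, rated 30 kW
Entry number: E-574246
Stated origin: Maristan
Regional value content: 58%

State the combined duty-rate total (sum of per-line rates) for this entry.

Line A: electric motor → 7.3; rated 250 kW → 7.3.2; for motor vehicles → 7.3.2.3. Scheduled 11%. No special measure applies. → 11%.
Line B: battery pack → 7.4; rated 11 kW → 7.4.3; for domestic appliances → 7.4.3.2. Scheduled 14%. Harrowgate agreement on 7.1.2.2: 7.4.3.2 not covered; Harrowgate agreement on 7.4: RVC ≥ 35% → 14% available; preference 14% not lower than 14% → no reduction. → 14%.
Line C: insulated cable → 7.1; rated 30 kW → 7.1.1; for motor vehicles → 7.1.1.3. Scheduled 6%. No special measure applies. → 6%.
Line D: transformer → 7.2; rated 30 kW → 7.2.3; for domestic appliances → 7.2.3.2. Scheduled 31%. Maristan agreement on 7.2.2.3: 7.2.3.2 not covered. → 31%.
Sum: 11% + 14% + 6% + 31% = 62%.

62%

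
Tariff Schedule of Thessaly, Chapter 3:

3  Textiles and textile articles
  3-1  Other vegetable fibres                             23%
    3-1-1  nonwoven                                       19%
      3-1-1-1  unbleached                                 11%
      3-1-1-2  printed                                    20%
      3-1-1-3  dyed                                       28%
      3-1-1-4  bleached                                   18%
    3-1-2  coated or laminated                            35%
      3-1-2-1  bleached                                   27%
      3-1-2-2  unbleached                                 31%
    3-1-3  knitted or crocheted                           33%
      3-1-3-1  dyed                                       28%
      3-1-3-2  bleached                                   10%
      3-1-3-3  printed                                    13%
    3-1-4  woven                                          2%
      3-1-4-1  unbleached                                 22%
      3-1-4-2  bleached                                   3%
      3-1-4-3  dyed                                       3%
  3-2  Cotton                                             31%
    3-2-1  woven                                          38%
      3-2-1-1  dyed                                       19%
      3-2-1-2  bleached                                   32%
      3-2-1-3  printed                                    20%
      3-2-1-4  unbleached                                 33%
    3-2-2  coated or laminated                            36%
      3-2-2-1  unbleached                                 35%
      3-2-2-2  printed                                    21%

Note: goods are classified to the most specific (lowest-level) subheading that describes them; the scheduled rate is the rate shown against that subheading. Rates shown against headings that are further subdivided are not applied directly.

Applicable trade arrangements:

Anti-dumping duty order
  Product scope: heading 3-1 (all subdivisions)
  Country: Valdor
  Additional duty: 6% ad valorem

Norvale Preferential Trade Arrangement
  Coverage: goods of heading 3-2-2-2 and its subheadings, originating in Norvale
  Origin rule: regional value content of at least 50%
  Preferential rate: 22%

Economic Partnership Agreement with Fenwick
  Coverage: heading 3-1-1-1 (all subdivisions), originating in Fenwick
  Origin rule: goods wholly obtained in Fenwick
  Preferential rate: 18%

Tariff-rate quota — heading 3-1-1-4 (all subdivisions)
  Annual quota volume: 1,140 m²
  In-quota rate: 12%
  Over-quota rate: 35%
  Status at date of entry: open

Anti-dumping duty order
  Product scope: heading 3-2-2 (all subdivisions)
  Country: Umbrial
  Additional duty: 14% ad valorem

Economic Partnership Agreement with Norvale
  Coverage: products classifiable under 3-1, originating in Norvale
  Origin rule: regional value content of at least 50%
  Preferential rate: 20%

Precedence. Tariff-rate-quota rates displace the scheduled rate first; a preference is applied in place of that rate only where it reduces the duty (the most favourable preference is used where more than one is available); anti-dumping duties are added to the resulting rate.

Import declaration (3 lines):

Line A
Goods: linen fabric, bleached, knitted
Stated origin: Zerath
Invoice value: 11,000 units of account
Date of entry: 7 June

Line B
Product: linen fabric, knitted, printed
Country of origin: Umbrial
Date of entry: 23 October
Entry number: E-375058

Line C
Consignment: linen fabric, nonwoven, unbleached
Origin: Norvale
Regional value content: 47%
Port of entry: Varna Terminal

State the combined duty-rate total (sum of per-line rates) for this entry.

34%

Line A: linen → 3-1; knitted → 3-1-3; bleached → 3-1-3-2. Scheduled 10%. No special measure applies. → 10%.
Line B: linen → 3-1; knitted → 3-1-3; printed → 3-1-3-3. Scheduled 13%. No special measure applies. → 13%.
Line C: linen → 3-1; nonwoven → 3-1-1; unbleached → 3-1-1-1. Scheduled 11%. Norvale agreement on 3-2-2-2: 3-1-1-1 not covered; Norvale agreement on 3-1: RVC < 50%. → 11%.
Sum: 10% + 13% + 11% = 34%.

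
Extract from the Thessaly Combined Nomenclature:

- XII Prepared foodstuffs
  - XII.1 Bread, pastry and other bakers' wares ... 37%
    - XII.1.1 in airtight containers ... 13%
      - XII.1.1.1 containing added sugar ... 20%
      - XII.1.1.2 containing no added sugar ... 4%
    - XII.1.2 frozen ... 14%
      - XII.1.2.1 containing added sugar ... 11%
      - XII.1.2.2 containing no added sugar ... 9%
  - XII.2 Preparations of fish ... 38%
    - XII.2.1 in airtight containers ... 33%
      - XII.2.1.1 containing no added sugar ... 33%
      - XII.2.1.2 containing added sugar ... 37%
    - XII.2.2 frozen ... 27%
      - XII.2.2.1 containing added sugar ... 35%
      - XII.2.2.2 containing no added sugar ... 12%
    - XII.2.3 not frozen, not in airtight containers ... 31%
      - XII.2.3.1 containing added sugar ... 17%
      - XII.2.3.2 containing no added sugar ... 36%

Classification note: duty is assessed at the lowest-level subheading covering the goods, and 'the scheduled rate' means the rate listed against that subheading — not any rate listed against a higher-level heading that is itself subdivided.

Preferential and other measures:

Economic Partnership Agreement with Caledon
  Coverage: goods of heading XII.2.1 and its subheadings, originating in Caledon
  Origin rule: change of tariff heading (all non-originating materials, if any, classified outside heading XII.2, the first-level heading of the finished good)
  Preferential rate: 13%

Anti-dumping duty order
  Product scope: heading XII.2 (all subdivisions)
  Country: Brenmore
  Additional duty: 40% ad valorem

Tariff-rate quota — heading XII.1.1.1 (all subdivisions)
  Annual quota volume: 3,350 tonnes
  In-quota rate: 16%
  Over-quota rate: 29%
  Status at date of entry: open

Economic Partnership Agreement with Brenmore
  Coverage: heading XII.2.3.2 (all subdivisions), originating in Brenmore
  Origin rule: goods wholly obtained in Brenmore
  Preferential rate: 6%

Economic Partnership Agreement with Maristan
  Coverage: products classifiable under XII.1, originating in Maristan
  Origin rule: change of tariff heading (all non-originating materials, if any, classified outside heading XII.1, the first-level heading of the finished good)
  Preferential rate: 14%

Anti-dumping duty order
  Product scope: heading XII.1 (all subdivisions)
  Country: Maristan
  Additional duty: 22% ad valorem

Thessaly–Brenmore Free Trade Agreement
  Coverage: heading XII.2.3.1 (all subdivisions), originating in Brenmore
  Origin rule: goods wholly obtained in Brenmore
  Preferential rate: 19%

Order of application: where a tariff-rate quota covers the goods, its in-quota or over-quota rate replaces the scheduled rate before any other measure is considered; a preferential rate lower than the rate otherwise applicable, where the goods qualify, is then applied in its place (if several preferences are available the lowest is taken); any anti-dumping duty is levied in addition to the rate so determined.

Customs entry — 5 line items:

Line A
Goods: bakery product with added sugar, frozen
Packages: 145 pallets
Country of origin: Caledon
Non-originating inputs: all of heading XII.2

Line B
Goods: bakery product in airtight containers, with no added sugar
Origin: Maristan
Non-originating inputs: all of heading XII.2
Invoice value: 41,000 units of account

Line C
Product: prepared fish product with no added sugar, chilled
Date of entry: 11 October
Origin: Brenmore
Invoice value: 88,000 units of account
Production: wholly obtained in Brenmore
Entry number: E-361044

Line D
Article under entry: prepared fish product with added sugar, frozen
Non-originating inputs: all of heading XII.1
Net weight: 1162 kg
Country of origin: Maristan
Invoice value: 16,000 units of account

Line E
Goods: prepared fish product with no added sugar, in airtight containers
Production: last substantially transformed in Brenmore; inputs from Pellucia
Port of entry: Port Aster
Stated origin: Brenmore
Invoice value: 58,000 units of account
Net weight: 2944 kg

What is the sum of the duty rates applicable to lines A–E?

191%

Line A: bakery product → XII.1; frozen → XII.1.2; with added sugar → XII.1.2.1. Scheduled 11%. Caledon agreement on XII.2.1: XII.1.2.1 not covered. → 11%.
Line B: bakery product → XII.1; in airtight containers → XII.1.1; with no added sugar → XII.1.1.2. Scheduled 4%. Maristan agreement on XII.1: CTH met → 14% available; preference 14% not lower than 4% → no reduction; anti-dumping (Maristan, XII.1): +22%; total 4% + 22% = 26%. → 26%.
Line C: prepared fish product → XII.2; chilled → XII.2.3; with no added sugar → XII.2.3.2. Scheduled 36%. Brenmore agreement on XII.2.3.2: wholly obtained → 6% available; Brenmore agreement on XII.2.3.1: XII.2.3.2 not covered; preferential 6%; anti-dumping (Brenmore, XII.2): +40%; total 6% + 40% = 46%. → 46%.
Line D: prepared fish product → XII.2; frozen → XII.2.2; with added sugar → XII.2.2.1. Scheduled 35%. Maristan agreement on XII.1: XII.2.2.1 not covered. → 35%.
Line E: prepared fish product → XII.2; in airtight containers → XII.2.1; with no added sugar → XII.2.1.1. Scheduled 33%. Brenmore agreement on XII.2.3.2: XII.2.1.1 not covered; Brenmore agreement on XII.2.3.1: XII.2.1.1 not covered; anti-dumping (Brenmore, XII.2): +40%; total 33% + 40% = 73%. → 73%.
Sum: 11% + 26% + 46% + 35% + 73% = 191%.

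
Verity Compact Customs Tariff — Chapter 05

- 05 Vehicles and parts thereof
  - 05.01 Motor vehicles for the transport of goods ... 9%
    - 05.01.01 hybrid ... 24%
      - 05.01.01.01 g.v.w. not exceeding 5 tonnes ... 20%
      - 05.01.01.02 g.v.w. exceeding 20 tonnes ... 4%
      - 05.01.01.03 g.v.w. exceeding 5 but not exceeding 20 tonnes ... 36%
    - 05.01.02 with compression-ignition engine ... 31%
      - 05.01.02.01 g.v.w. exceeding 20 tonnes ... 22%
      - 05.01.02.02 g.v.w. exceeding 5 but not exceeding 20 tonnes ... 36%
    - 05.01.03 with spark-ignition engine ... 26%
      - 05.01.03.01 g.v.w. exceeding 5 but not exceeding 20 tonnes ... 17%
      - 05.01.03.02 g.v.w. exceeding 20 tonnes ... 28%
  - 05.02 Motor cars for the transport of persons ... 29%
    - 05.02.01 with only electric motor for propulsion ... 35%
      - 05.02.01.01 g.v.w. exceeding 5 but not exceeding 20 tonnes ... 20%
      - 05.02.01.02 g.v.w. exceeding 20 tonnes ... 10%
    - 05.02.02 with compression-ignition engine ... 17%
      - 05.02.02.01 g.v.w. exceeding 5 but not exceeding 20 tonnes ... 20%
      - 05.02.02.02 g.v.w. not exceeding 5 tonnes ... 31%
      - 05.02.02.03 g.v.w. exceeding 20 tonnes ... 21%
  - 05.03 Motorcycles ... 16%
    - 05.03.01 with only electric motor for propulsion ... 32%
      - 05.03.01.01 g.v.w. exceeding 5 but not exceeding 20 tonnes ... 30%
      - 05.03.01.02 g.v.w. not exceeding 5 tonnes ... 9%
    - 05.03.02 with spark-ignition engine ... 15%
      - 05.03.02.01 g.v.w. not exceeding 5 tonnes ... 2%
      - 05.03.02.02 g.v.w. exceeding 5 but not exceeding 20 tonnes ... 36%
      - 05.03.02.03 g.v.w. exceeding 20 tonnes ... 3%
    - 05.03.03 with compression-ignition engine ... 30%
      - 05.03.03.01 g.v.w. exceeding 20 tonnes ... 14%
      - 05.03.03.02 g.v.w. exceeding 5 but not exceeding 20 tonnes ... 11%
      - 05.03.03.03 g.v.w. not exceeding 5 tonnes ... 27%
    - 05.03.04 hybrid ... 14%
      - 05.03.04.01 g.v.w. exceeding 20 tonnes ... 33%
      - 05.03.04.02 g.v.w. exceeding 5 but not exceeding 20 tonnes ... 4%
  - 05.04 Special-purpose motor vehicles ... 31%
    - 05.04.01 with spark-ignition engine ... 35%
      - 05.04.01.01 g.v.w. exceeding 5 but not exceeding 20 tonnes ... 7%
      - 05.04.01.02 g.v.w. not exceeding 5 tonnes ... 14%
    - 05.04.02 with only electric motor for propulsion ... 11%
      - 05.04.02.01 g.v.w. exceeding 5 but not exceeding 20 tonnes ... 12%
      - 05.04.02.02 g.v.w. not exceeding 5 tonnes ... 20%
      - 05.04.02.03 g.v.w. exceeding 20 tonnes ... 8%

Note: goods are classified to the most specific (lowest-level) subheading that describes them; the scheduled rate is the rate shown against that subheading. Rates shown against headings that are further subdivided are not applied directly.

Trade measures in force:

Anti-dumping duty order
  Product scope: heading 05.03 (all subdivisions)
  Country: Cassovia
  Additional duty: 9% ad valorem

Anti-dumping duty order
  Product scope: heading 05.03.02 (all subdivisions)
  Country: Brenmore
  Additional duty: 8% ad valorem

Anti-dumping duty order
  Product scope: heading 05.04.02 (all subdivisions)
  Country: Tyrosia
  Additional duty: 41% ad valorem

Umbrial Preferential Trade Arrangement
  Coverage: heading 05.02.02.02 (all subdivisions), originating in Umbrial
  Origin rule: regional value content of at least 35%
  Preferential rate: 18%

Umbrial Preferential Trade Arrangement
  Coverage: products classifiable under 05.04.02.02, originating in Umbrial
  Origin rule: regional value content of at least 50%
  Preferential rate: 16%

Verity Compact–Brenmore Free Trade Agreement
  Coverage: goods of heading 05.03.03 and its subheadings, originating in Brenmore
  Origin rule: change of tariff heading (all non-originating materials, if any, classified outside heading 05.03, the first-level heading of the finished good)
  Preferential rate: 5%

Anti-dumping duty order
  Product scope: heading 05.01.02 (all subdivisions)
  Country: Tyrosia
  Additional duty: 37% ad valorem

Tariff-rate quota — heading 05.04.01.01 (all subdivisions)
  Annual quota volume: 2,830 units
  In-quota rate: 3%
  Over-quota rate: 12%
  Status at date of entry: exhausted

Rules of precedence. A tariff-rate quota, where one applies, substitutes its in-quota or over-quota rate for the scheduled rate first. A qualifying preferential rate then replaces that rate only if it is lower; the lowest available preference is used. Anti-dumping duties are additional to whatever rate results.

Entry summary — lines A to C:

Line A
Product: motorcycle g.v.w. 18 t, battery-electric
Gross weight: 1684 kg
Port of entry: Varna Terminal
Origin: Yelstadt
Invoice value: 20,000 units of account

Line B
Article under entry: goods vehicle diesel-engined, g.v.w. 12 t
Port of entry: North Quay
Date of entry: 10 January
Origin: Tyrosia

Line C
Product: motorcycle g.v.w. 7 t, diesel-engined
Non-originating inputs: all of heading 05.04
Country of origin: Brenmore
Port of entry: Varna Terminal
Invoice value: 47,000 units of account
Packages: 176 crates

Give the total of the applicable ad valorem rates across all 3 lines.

Line A: motorcycle → 05.03; battery-electric → 05.03.01; g.v.w. 18 t → 05.03.01.01. Scheduled 30%. No special measure applies. → 30%.
Line B: goods vehicle → 05.01; diesel-engined → 05.01.02; g.v.w. 12 t → 05.01.02.02. Scheduled 36%. anti-dumping (Tyrosia, 05.01.02): +37%; total 36% + 37% = 73%. → 73%.
Line C: motorcycle → 05.03; diesel-engined → 05.03.03; g.v.w. 7 t → 05.03.03.02. Scheduled 11%. Brenmore agreement on 05.03.03: CTH met → 5% available; preferential 5%. → 5%.
Sum: 30% + 73% + 5% = 108%.

108%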